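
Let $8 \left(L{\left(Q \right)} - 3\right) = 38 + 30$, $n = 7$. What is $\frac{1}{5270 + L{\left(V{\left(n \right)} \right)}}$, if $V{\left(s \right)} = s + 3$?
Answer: $\frac{2}{10563} \approx 0.00018934$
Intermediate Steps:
$V{\left(s \right)} = 3 + s$
$L{\left(Q \right)} = \frac{23}{2}$ ($L{\left(Q \right)} = 3 + \frac{38 + 30}{8} = 3 + \frac{1}{8} \cdot 68 = 3 + \frac{17}{2} = \frac{23}{2}$)
$\frac{1}{5270 + L{\left(V{\left(n \right)} \right)}} = \frac{1}{5270 + \frac{23}{2}} = \frac{1}{\frac{10563}{2}} = \frac{2}{10563}$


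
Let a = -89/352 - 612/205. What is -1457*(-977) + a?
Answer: 102718732571/72160 ≈ 1.4235e+6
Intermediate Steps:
a = -233669/72160 (a = -89*1/352 - 612*1/205 = -89/352 - 612/205 = -233669/72160 ≈ -3.2382)
-1457*(-977) + a = -1457*(-977) - 233669/72160 = 1423489 - 233669/72160 = 102718732571/72160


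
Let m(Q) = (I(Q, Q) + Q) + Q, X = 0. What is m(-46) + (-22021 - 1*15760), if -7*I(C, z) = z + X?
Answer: -265065/7 ≈ -37866.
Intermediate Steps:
I(C, z) = -z/7 (I(C, z) = -(z + 0)/7 = -z/7)
m(Q) = 13*Q/7 (m(Q) = (-Q/7 + Q) + Q = 6*Q/7 + Q = 13*Q/7)
m(-46) + (-22021 - 1*15760) = (13/7)*(-46) + (-22021 - 1*15760) = -598/7 + (-22021 - 15760) = -598/7 - 37781 = -265065/7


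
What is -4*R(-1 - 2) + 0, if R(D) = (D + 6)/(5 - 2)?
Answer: -4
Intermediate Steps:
R(D) = 2 + D/3 (R(D) = (6 + D)/3 = (6 + D)*(⅓) = 2 + D/3)
-4*R(-1 - 2) + 0 = -4*(2 + (-1 - 2)/3) + 0 = -4*(2 + (⅓)*(-3)) + 0 = -4*(2 - 1) + 0 = -4*1 + 0 = -4 + 0 = -4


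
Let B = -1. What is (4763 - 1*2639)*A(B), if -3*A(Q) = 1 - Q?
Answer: -1416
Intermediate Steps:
A(Q) = -1/3 + Q/3 (A(Q) = -(1 - Q)/3 = -1/3 + Q/3)
(4763 - 1*2639)*A(B) = (4763 - 1*2639)*(-1/3 + (1/3)*(-1)) = (4763 - 2639)*(-1/3 - 1/3) = 2124*(-2/3) = -1416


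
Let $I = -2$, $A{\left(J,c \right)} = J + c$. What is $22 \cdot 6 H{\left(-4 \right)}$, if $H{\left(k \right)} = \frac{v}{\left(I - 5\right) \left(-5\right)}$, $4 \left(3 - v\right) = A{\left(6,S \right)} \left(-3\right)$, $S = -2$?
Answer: $\frac{792}{35} \approx 22.629$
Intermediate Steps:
$v = 6$ ($v = 3 - \frac{\left(6 - 2\right) \left(-3\right)}{4} = 3 - \frac{4 \left(-3\right)}{4} = 3 - -3 = 3 + 3 = 6$)
$H{\left(k \right)} = \frac{6}{35}$ ($H{\left(k \right)} = \frac{6}{\left(-2 - 5\right) \left(-5\right)} = \frac{6}{\left(-7\right) \left(-5\right)} = \frac{6}{35}$)
$22 \cdot 6 H{\left(-4 \right)} = 22 \cdot 6 \cdot \frac{6}{35} = 132 \cdot \frac{6}{35} = \frac{792}{35}$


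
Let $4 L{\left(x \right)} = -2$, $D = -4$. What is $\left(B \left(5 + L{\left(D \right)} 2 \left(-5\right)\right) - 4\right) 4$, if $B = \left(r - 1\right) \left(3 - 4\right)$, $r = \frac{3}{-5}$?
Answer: $48$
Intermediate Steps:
$r = - \frac{3}{5}$ ($r = 3 \left(- \frac{1}{5}\right) = - \frac{3}{5} \approx -0.6$)
$L{\left(x \right)} = - \frac{1}{2}$ ($L{\left(x \right)} = \frac{1}{4} \left(-2\right) = - \frac{1}{2}$)
$B = \frac{8}{5}$ ($B = \left(- \frac{3}{5} - 1\right) \left(3 - 4\right) = \left(- \frac{8}{5}\right) \left(-1\right) = \frac{8}{5} \approx 1.6$)
$\left(B \left(5 + L{\left(D \right)} 2 \left(-5\right)\right) - 4\right) 4 = \left(\frac{8 \left(5 + \left(- \frac{1}{2}\right) 2 \left(-5\right)\right)}{5} - 4\right) 4 = \left(\frac{8 \left(5 - -5\right)}{5} - 4\right) 4 = \left(\frac{8 \left(5 + 5\right)}{5} - 4\right) 4 = \left(\frac{8}{5} \cdot 10 - 4\right) 4 = \left(16 - 4\right) 4 = 12 \cdot 4 = 48$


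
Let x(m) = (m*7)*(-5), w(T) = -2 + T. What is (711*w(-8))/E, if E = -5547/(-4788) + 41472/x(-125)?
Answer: -7092225000/10611241 ≈ -668.37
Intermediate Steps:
x(m) = -35*m (x(m) = (7*m)*(-5) = -35*m)
E = 10611241/997500 (E = -5547/(-4788) + 41472/((-35*(-125))) = -5547*(-1/4788) + 41472/4375 = 1849/1596 + 41472*(1/4375) = 1849/1596 + 41472/4375 = 10611241/997500 ≈ 10.638)
(711*w(-8))/E = (711*(-2 - 8))/(10611241/997500) = (711*(-10))*(997500/10611241) = -7110*997500/10611241 = -7092225000/10611241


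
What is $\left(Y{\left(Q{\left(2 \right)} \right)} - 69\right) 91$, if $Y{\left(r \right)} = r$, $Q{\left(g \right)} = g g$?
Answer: $-5915$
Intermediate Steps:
$Q{\left(g \right)} = g^{2}$
$\left(Y{\left(Q{\left(2 \right)} \right)} - 69\right) 91 = \left(2^{2} - 69\right) 91 = \left(4 - 69\right) 91 = \left(-65\right) 91 = -5915$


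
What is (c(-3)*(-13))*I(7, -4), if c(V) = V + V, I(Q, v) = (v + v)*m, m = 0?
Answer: 0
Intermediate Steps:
I(Q, v) = 0 (I(Q, v) = (v + v)*0 = (2*v)*0 = 0)
c(V) = 2*V
(c(-3)*(-13))*I(7, -4) = ((2*(-3))*(-13))*0 = -6*(-13)*0 = 78*0 = 0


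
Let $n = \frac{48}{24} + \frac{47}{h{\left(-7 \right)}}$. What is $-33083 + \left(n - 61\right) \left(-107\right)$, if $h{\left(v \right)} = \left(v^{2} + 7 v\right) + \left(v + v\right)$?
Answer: $- \frac{369751}{14} \approx -26411.0$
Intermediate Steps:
$h{\left(v \right)} = v^{2} + 9 v$ ($h{\left(v \right)} = \left(v^{2} + 7 v\right) + 2 v = v^{2} + 9 v$)
$n = - \frac{19}{14}$ ($n = \frac{48}{24} + \frac{47}{\left(-7\right) \left(9 - 7\right)} = 48 \cdot \frac{1}{24} + \frac{47}{\left(-7\right) 2} = 2 + \frac{47}{-14} = 2 + 47 \left(- \frac{1}{14}\right) = 2 - \frac{47}{14} = - \frac{19}{14} \approx -1.3571$)
$-33083 + \left(n - 61\right) \left(-107\right) = -33083 + \left(- \frac{19}{14} - 61\right) \left(-107\right) = -33083 - - \frac{93411}{14} = -33083 + \frac{93411}{14} = - \frac{369751}{14}$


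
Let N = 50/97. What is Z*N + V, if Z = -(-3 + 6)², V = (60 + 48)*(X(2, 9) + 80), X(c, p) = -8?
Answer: 753822/97 ≈ 7771.4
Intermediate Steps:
N = 50/97 (N = 50*(1/97) = 50/97 ≈ 0.51546)
V = 7776 (V = (60 + 48)*(-8 + 80) = 108*72 = 7776)
Z = -9 (Z = -1*3² = -1*9 = -9)
Z*N + V = -9*50/97 + 7776 = -450/97 + 7776 = 753822/97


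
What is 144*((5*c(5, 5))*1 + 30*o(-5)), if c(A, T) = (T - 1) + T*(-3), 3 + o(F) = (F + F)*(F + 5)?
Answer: -20880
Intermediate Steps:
o(F) = -3 + 2*F*(5 + F) (o(F) = -3 + (F + F)*(F + 5) = -3 + (2*F)*(5 + F) = -3 + 2*F*(5 + F))
c(A, T) = -1 - 2*T (c(A, T) = (-1 + T) - 3*T = -1 - 2*T)
144*((5*c(5, 5))*1 + 30*o(-5)) = 144*((5*(-1 - 2*5))*1 + 30*(-3 + 2*(-5)**2 + 10*(-5))) = 144*((5*(-1 - 10))*1 + 30*(-3 + 2*25 - 50)) = 144*((5*(-11))*1 + 30*(-3 + 50 - 50)) = 144*(-55*1 + 30*(-3)) = 144*(-55 - 90) = 144*(-145) = -20880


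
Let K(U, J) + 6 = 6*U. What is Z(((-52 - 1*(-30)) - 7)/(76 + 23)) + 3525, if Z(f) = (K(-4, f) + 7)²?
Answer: 4054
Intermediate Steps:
K(U, J) = -6 + 6*U
Z(f) = 529 (Z(f) = ((-6 + 6*(-4)) + 7)² = ((-6 - 24) + 7)² = (-30 + 7)² = (-23)² = 529)
Z(((-52 - 1*(-30)) - 7)/(76 + 23)) + 3525 = 529 + 3525 = 4054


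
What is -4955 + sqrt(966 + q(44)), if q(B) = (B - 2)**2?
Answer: -4955 + sqrt(2730) ≈ -4902.8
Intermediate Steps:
q(B) = (-2 + B)**2
-4955 + sqrt(966 + q(44)) = -4955 + sqrt(966 + (-2 + 44)**2) = -4955 + sqrt(966 + 42**2) = -4955 + sqrt(966 + 1764) = -4955 + sqrt(2730)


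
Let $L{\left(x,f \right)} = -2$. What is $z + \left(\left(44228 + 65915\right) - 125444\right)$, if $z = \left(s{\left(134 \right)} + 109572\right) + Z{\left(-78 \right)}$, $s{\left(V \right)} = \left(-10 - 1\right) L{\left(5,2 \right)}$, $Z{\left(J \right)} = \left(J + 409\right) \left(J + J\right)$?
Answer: $42657$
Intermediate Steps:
$Z{\left(J \right)} = 2 J \left(409 + J\right)$ ($Z{\left(J \right)} = \left(409 + J\right) 2 J = 2 J \left(409 + J\right)$)
$s{\left(V \right)} = 22$ ($s{\left(V \right)} = \left(-10 - 1\right) \left(-2\right) = \left(-11\right) \left(-2\right) = 22$)
$z = 57958$ ($z = \left(22 + 109572\right) + 2 \left(-78\right) \left(409 - 78\right) = 109594 + 2 \left(-78\right) 331 = 109594 - 51636 = 57958$)
$z + \left(\left(44228 + 65915\right) - 125444\right) = 57958 + \left(\left(44228 + 65915\right) - 125444\right) = 57958 + \left(110143 - 125444\right) = 57958 - 15301 = 42657$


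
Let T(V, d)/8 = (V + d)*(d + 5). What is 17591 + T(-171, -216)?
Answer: 670847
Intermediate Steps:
T(V, d) = 8*(5 + d)*(V + d) (T(V, d) = 8*((V + d)*(d + 5)) = 8*((V + d)*(5 + d)) = 8*((5 + d)*(V + d)) = 8*(5 + d)*(V + d))
17591 + T(-171, -216) = 17591 + (8*(-216)**2 + 40*(-171) + 40*(-216) + 8*(-171)*(-216)) = 17591 + (8*46656 - 6840 - 8640 + 295488) = 17591 + (373248 - 6840 - 8640 + 295488) = 17591 + 653256 = 670847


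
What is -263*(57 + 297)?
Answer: -93102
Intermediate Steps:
-263*(57 + 297) = -263*354 = -93102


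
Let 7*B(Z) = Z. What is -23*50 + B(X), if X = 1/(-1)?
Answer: -8051/7 ≈ -1150.1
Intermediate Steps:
X = -1
B(Z) = Z/7
-23*50 + B(X) = -23*50 + (1/7)*(-1) = -1150 - 1/7 = -8051/7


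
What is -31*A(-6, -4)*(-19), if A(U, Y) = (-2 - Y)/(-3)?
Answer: -1178/3 ≈ -392.67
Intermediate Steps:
A(U, Y) = 2/3 + Y/3 (A(U, Y) = (-2 - Y)*(-1/3) = 2/3 + Y/3)
-31*A(-6, -4)*(-19) = -31*(2/3 + (1/3)*(-4))*(-19) = -31*(2/3 - 4/3)*(-19) = -31*(-2/3)*(-19) = (62/3)*(-19) = -1178/3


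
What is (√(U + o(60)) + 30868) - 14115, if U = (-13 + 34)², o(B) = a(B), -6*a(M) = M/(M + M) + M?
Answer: 16753 + √15513/6 ≈ 16774.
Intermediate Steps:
a(M) = -1/12 - M/6 (a(M) = -(M/(M + M) + M)/6 = -(M/((2*M)) + M)/6 = -(M*(1/(2*M)) + M)/6 = -(½ + M)/6 = -1/12 - M/6)
o(B) = -1/12 - B/6
U = 441 (U = 21² = 441)
(√(U + o(60)) + 30868) - 14115 = (√(441 + (-1/12 - ⅙*60)) + 30868) - 14115 = (√(441 + (-1/12 - 10)) + 30868) - 14115 = (√(441 - 121/12) + 30868) - 14115 = (√(5171/12) + 30868) - 14115 = (√15513/6 + 30868) - 14115 = (30868 + √15513/6) - 14115 = 16753 + √15513/6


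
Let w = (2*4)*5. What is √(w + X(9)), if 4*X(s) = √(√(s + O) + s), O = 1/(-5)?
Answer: √(4000 + 5*√5*√(45 + 2*√55))/10 ≈ 6.3926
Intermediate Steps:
w = 40 (w = 8*5 = 40)
O = -⅕ ≈ -0.20000
X(s) = √(s + √(-⅕ + s))/4 (X(s) = √(√(s - ⅕) + s)/4 = √(√(-⅕ + s) + s)/4 = √(s + √(-⅕ + s))/4)
√(w + X(9)) = √(40 + √(25*9 + 5*√5*√(-1 + 5*9))/20) = √(40 + √(225 + 5*√5*√(-1 + 45))/20) = √(40 + √(225 + 5*√5*√44)/20) = √(40 + √(225 + 5*√5*(2*√11))/20) = √(40 + √(225 + 10*√55)/20)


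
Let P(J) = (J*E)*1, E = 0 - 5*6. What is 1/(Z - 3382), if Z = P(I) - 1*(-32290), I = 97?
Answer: 1/25998 ≈ 3.8464e-5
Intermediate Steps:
E = -30 (E = 0 - 30 = -30)
P(J) = -30*J (P(J) = (J*(-30))*1 = -30*J*1 = -30*J)
Z = 29380 (Z = -30*97 - 1*(-32290) = -2910 + 32290 = 29380)
1/(Z - 3382) = 1/(29380 - 3382) = 1/25998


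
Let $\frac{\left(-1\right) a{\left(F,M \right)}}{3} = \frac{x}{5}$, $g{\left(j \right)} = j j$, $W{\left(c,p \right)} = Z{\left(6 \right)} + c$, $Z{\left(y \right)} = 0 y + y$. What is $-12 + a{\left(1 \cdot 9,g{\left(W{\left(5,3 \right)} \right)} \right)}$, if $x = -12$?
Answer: $- \frac{24}{5} \approx -4.8$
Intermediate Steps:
$Z{\left(y \right)} = y$ ($Z{\left(y \right)} = 0 + y = y$)
$W{\left(c,p \right)} = 6 + c$
$g{\left(j \right)} = j^{2}$
$a{\left(F,M \right)} = \frac{36}{5}$ ($a{\left(F,M \right)} = - 3 \left(- \frac{12}{5}\right) = - 3 \left(\left(-12\right) \frac{1}{5}\right) = \left(-3\right) \left(- \frac{12}{5}\right) = \frac{36}{5}$)
$-12 + a{\left(1 \cdot 9,g{\left(W{\left(5,3 \right)} \right)} \right)} = -12 + \frac{36}{5} = - \frac{24}{5}$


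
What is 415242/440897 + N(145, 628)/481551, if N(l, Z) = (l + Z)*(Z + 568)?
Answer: 26416217566/9231060489 ≈ 2.8617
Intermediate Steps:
N(l, Z) = (568 + Z)*(Z + l) (N(l, Z) = (Z + l)*(568 + Z) = (568 + Z)*(Z + l))
415242/440897 + N(145, 628)/481551 = 415242/440897 + (628**2 + 568*628 + 568*145 + 628*145)/481551 = 415242*(1/440897) + (394384 + 356704 + 82360 + 91060)*(1/481551) = 415242/440897 + 924508*(1/481551) = 415242/440897 + 40196/20937 = 26416217566/9231060489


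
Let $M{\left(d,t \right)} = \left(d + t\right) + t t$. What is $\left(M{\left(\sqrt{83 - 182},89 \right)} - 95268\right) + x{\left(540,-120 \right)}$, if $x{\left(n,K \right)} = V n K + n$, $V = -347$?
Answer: $22398882 + 3 i \sqrt{11} \approx 2.2399 \cdot 10^{7} + 9.9499 i$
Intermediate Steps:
$x{\left(n,K \right)} = n - 347 K n$ ($x{\left(n,K \right)} = - 347 n K + n = - 347 K n + n = n - 347 K n$)
$M{\left(d,t \right)} = d + t + t^{2}$ ($M{\left(d,t \right)} = \left(d + t\right) + t^{2} = d + t + t^{2}$)
$\left(M{\left(\sqrt{83 - 182},89 \right)} - 95268\right) + x{\left(540,-120 \right)} = \left(\left(\sqrt{83 - 182} + 89 + 89^{2}\right) - 95268\right) + 540 \left(1 - -41640\right) = \left(\left(\sqrt{-99} + 89 + 7921\right) - 95268\right) + 540 \left(1 + 41640\right) = \left(\left(3 i \sqrt{11} + 89 + 7921\right) - 95268\right) + 540 \cdot 41641 = \left(\left(8010 + 3 i \sqrt{11}\right) - 95268\right) + 22486140 = \left(-87258 + 3 i \sqrt{11}\right) + 22486140 = 22398882 + 3 i \sqrt{11}$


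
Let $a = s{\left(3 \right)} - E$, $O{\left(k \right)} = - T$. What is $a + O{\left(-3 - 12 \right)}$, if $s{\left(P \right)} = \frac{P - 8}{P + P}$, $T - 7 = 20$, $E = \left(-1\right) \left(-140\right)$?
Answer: $- \frac{1007}{6} \approx -167.83$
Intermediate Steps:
$E = 140$
$T = 27$ ($T = 7 + 20 = 27$)
$O{\left(k \right)} = -27$ ($O{\left(k \right)} = \left(-1\right) 27 = -27$)
$s{\left(P \right)} = \frac{-8 + P}{2 P}$
$a = - \frac{845}{6}$ ($a = \frac{-8 + 3}{2 \cdot 3} - 140 = \frac{1}{2} \cdot \frac{1}{3} \left(-5\right) - 140 = - \frac{5}{6} - 140 = - \frac{845}{6} \approx -140.83$)
$a + O{\left(-3 - 12 \right)} = - \frac{845}{6} - 27 = - \frac{1007}{6}$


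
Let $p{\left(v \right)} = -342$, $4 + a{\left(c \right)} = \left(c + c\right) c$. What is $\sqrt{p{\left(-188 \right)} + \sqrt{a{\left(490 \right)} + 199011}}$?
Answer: $\sqrt{-342 + \sqrt{679207}} \approx 21.958$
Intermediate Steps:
$a{\left(c \right)} = -4 + 2 c^{2}$ ($a{\left(c \right)} = -4 + \left(c + c\right) c = -4 + 2 c c = -4 + 2 c^{2}$)
$\sqrt{p{\left(-188 \right)} + \sqrt{a{\left(490 \right)} + 199011}} = \sqrt{-342 + \sqrt{\left(-4 + 2 \cdot 490^{2}\right) + 199011}} = \sqrt{-342 + \sqrt{\left(-4 + 2 \cdot 240100\right) + 199011}} = \sqrt{-342 + \sqrt{\left(-4 + 480200\right) + 199011}} = \sqrt{-342 + \sqrt{480196 + 199011}} = \sqrt{-342 + \sqrt{679207}}$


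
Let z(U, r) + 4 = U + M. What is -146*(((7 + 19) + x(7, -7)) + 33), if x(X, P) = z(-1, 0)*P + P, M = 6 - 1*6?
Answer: -12702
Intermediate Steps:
M = 0 (M = 6 - 6 = 0)
z(U, r) = -4 + U (z(U, r) = -4 + (U + 0) = -4 + U)
x(X, P) = -4*P (x(X, P) = (-4 - 1)*P + P = -5*P + P = -4*P)
-146*(((7 + 19) + x(7, -7)) + 33) = -146*(((7 + 19) - 4*(-7)) + 33) = -146*((26 + 28) + 33) = -146*(54 + 33) = -146*87 = -12702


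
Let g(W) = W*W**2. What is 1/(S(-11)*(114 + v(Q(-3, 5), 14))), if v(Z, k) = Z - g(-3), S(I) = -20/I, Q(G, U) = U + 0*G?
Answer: 11/2920 ≈ 0.0037671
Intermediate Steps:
g(W) = W**3
Q(G, U) = U (Q(G, U) = U + 0 = U)
v(Z, k) = 27 + Z (v(Z, k) = Z - 1*(-3)**3 = Z - 1*(-27) = Z + 27 = 27 + Z)
1/(S(-11)*(114 + v(Q(-3, 5), 14))) = 1/((-20/(-11))*(114 + (27 + 5))) = 1/((-20*(-1/11))*(114 + 32)) = 1/((20/11)*146) = 1/(2920/11) = 11/2920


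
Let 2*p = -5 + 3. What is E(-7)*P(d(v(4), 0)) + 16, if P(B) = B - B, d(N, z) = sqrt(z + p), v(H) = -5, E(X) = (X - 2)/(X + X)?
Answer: 16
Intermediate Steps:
E(X) = (-2 + X)/(2*X) (E(X) = (-2 + X)/((2*X)) = (-2 + X)*(1/(2*X)) = (-2 + X)/(2*X))
p = -1 (p = (-5 + 3)/2 = (1/2)*(-2) = -1)
d(N, z) = sqrt(-1 + z) (d(N, z) = sqrt(z - 1) = sqrt(-1 + z))
P(B) = 0
E(-7)*P(d(v(4), 0)) + 16 = ((1/2)*(-2 - 7)/(-7))*0 + 16 = ((1/2)*(-1/7)*(-9))*0 + 16 = (9/14)*0 + 16 = 0 + 16 = 16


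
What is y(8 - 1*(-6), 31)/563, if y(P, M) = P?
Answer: 14/563 ≈ 0.024867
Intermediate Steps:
y(8 - 1*(-6), 31)/563 = (8 - 1*(-6))/563 = (8 + 6)*(1/563) = 14*(1/563) = 14/563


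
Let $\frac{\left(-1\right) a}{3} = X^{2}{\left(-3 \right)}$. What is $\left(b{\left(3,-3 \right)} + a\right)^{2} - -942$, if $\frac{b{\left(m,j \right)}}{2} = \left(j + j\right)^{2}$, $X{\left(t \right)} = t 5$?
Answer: $364551$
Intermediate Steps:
$X{\left(t \right)} = 5 t$
$b{\left(m,j \right)} = 8 j^{2}$ ($b{\left(m,j \right)} = 2 \left(j + j\right)^{2} = 2 \left(2 j\right)^{2} = 2 \cdot 4 j^{2} = 8 j^{2}$)
$a = -675$ ($a = - 3 \left(5 \left(-3\right)\right)^{2} = - 3 \left(-15\right)^{2} = \left(-3\right) 225 = -675$)
$\left(b{\left(3,-3 \right)} + a\right)^{2} - -942 = \left(8 \left(-3\right)^{2} - 675\right)^{2} - -942 = \left(8 \cdot 9 - 675\right)^{2} + 942 = \left(72 - 675\right)^{2} + 942 = \left(-603\right)^{2} + 942 = 363609 + 942 = 364551$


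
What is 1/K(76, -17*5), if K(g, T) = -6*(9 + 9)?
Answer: -1/108 ≈ -0.0092593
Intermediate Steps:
K(g, T) = -108 (K(g, T) = -6*18 = -108)
1/K(76, -17*5) = 1/(-108) = -1/108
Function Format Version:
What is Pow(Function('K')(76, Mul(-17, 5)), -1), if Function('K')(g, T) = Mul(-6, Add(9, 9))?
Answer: Rational(-1, 108) ≈ -0.0092593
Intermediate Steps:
Function('K')(g, T) = -108 (Function('K')(g, T) = Mul(-6, 18) = -108)
Pow(Function('K')(76, Mul(-17, 5)), -1) = Pow(-108, -1) = Rational(-1, 108)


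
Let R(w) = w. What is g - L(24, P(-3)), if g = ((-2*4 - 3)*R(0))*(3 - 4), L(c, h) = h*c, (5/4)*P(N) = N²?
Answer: -864/5 ≈ -172.80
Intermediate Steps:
P(N) = 4*N²/5
L(c, h) = c*h
g = 0 (g = ((-2*4 - 3)*0)*(3 - 4) = ((-8 - 3)*0)*(-1) = -11*0*(-1) = 0*(-1) = 0)
g - L(24, P(-3)) = 0 - 24*(⅘)*(-3)² = 0 - 24*(⅘)*9 = 0 - 24*36/5 = 0 - 1*864/5 = 0 - 864/5 = -864/5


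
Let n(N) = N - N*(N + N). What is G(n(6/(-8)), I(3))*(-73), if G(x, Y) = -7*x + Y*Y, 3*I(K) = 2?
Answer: -71321/72 ≈ -990.57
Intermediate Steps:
I(K) = ⅔ (I(K) = (⅓)*2 = ⅔)
n(N) = N - 2*N² (n(N) = N - N*2*N = N - 2*N²)
G(x, Y) = Y² - 7*x (G(x, Y) = -7*x + Y² = Y² - 7*x)
G(n(6/(-8)), I(3))*(-73) = ((⅔)² - 7*6/(-8)*(1 - 12/(-8)))*(-73) = (4/9 - 7*6*(-⅛)*(1 - 12*(-1)/8))*(-73) = (4/9 - (-21)*(1 - 2*(-¾))/4)*(-73) = (4/9 - (-21)*(1 + 3/2)/4)*(-73) = (4/9 - (-21)*5/(4*2))*(-73) = (4/9 - 7*(-15/8))*(-73) = (4/9 + 105/8)*(-73) = (977/72)*(-73) = -71321/72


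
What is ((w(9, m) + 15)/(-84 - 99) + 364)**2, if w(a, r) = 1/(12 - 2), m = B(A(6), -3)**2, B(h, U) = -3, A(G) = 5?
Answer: 443514708961/3348900 ≈ 1.3244e+5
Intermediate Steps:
m = 9 (m = (-3)**2 = 9)
w(a, r) = 1/10
((w(9, m) + 15)/(-84 - 99) + 364)**2 = ((1/10 + 15)/(-84 - 99) + 364)**2 = ((151/10)/(-183) + 364)**2 = ((151/10)*(-1/183) + 364)**2 = (-151/1830 + 364)**2 = (665969/1830)**2 = 443514708961/3348900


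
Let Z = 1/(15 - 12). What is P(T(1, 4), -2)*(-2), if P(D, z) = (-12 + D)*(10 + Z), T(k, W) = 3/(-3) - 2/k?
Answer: 310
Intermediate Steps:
T(k, W) = -1 - 2/k (T(k, W) = 3*(-⅓) - 2/k = -1 - 2/k)
Z = ⅓ (Z = 1/3 = ⅓ ≈ 0.33333)
P(D, z) = -124 + 31*D/3 (P(D, z) = (-12 + D)*(10 + ⅓) = (-12 + D)*(31/3) = -124 + 31*D/3)
P(T(1, 4), -2)*(-2) = (-124 + 31*((-2 - 1*1)/1)/3)*(-2) = (-124 + 31*(1*(-2 - 1))/3)*(-2) = (-124 + 31*(1*(-3))/3)*(-2) = (-124 + (31/3)*(-3))*(-2) = (-124 - 31)*(-2) = -155*(-2) = 310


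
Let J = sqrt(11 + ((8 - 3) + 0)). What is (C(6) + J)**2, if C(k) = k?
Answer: 100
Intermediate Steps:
J = 4 (J = sqrt(11 + (5 + 0)) = sqrt(11 + 5) = sqrt(16) = 4)
(C(6) + J)**2 = (6 + 4)**2 = 10**2 = 100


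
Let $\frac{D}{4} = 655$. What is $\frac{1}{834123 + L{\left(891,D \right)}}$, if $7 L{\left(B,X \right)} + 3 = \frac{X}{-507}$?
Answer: $\frac{3549}{2960298386} \approx 1.1989 \cdot 10^{-6}$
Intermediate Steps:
$D = 2620$ ($D = 4 \cdot 655 = 2620$)
$L{\left(B,X \right)} = - \frac{3}{7} - \frac{X}{3549}$ ($L{\left(B,X \right)} = - \frac{3}{7} + \frac{X \frac{1}{-507}}{7} = - \frac{3}{7} + \frac{X \left(- \frac{1}{507}\right)}{7} = - \frac{3}{7} + \frac{\left(- \frac{1}{507}\right) X}{7} = - \frac{3}{7} - \frac{X}{3549}$)
$\frac{1}{834123 + L{\left(891,D \right)}} = \frac{1}{834123 - \frac{4141}{3549}} = \frac{1}{\frac{2960298386}{3549}} = \frac{3549}{2960298386}$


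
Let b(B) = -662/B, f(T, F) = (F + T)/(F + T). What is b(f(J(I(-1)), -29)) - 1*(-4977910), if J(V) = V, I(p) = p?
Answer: 4977248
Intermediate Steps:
f(T, F) = 1
b(f(J(I(-1)), -29)) - 1*(-4977910) = -662/1 - 1*(-4977910) = -662*1 + 4977910 = -662 + 4977910 = 4977248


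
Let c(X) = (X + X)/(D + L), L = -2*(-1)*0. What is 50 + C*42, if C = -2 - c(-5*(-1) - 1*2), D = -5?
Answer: 82/5 ≈ 16.400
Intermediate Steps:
L = 0 (L = 2*0 = 0)
c(X) = -2*X/5 (c(X) = (X + X)/(-5 + 0) = (2*X)/(-5) = (2*X)*(-1/5) = -2*X/5)
C = -4/5 (C = -2 - (-2)*(-5*(-1) - 1*2)/5 = -2 - (-2)*(5 - 2)/5 = -2 - (-2)*3/5 = -2 - 1*(-6/5) = -2 + 6/5 = -4/5 ≈ -0.80000)
50 + C*42 = 50 - 4/5*42 = 50 - 168/5 = 82/5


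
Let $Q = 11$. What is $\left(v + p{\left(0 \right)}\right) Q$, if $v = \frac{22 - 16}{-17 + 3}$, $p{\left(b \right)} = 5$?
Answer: $\frac{352}{7} \approx 50.286$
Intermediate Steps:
$v = - \frac{3}{7}$ ($v = \frac{6}{-14} = 6 \left(- \frac{1}{14}\right) = - \frac{3}{7} \approx -0.42857$)
$\left(v + p{\left(0 \right)}\right) Q = \left(- \frac{3}{7} + 5\right) 11 = \frac{32}{7} \cdot 11 = \frac{352}{7}$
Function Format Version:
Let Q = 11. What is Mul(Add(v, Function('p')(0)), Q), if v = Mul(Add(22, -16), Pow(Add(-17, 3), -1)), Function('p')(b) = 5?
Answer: Rational(352, 7) ≈ 50.286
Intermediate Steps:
v = Rational(-3, 7) (v = Mul(6, Pow(-14, -1)) = Mul(6, Rational(-1, 14)) = Rational(-3, 7) ≈ -0.42857)
Mul(Add(v, Function('p')(0)), Q) = Mul(Add(Rational(-3, 7), 5), 11) = Mul(Rational(32, 7), 11) = Rational(352, 7)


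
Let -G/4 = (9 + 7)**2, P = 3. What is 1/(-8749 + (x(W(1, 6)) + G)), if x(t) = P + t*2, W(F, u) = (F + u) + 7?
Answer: -1/9742 ≈ -0.00010265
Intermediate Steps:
W(F, u) = 7 + F + u
G = -1024 (G = -4*(9 + 7)**2 = -4*16**2 = -4*256 = -1024)
x(t) = 3 + 2*t (x(t) = 3 + t*2 = 3 + 2*t)
1/(-8749 + (x(W(1, 6)) + G)) = 1/(-8749 + ((3 + 2*(7 + 1 + 6)) - 1024)) = 1/(-8749 + ((3 + 2*14) - 1024)) = 1/(-8749 + ((3 + 28) - 1024)) = 1/(-8749 + (31 - 1024)) = 1/(-8749 - 993) = 1/(-9742) = -1/9742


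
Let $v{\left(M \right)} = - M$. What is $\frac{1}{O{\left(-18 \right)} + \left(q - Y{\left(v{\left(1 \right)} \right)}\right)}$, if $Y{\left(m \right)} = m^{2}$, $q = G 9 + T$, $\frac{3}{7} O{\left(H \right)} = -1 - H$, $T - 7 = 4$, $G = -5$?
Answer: $\frac{3}{14} \approx 0.21429$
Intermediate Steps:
$T = 11$ ($T = 7 + 4 = 11$)
$O{\left(H \right)} = - \frac{7}{3} - \frac{7 H}{3}$ ($O{\left(H \right)} = \frac{7 \left(-1 - H\right)}{3} = - \frac{7}{3} - \frac{7 H}{3}$)
$q = -34$ ($q = \left(-5\right) 9 + 11 = -45 + 11 = -34$)
$\frac{1}{O{\left(-18 \right)} + \left(q - Y{\left(v{\left(1 \right)} \right)}\right)} = \frac{1}{\left(- \frac{7}{3} - -42\right) - \left(34 + \left(\left(-1\right) 1\right)^{2}\right)} = \frac{1}{\left(- \frac{7}{3} + 42\right) - 35} = \frac{1}{\frac{119}{3} - 35} = \frac{1}{\frac{14}{3}} = \frac{3}{14}$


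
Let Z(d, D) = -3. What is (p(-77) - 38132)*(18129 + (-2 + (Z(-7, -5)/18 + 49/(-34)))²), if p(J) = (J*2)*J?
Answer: -413267117830/867 ≈ -4.7666e+8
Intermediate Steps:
p(J) = 2*J² (p(J) = (2*J)*J = 2*J²)
(p(-77) - 38132)*(18129 + (-2 + (Z(-7, -5)/18 + 49/(-34)))²) = (2*(-77)² - 38132)*(18129 + (-2 + (-3/18 + 49/(-34)))²) = (2*5929 - 38132)*(18129 + (-2 + (-3*1/18 + 49*(-1/34)))²) = (11858 - 38132)*(18129 + (-2 + (-⅙ - 49/34))²) = -26274*(18129 + (-2 - 82/51)²) = -26274*(18129 + (-184/51)²) = -26274*(18129 + 33856/2601) = -26274*47187385/2601 = -413267117830/867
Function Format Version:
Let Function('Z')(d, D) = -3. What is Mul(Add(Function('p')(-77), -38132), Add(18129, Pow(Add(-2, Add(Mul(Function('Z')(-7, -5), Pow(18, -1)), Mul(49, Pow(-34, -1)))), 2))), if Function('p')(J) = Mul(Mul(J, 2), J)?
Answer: Rational(-413267117830, 867) ≈ -4.7666e+8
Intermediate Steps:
Function('p')(J) = Mul(2, Pow(J, 2)) (Function('p')(J) = Mul(Mul(2, J), J) = Mul(2, Pow(J, 2)))
Mul(Add(Function('p')(-77), -38132), Add(18129, Pow(Add(-2, Add(Mul(Function('Z')(-7, -5), Pow(18, -1)), Mul(49, Pow(-34, -1)))), 2))) = Mul(Add(Mul(2, Pow(-77, 2)), -38132), Add(18129, Pow(Add(-2, Add(Mul(-3, Pow(18, -1)), Mul(49, Pow(-34, -1)))), 2))) = Mul(Add(Mul(2, 5929), -38132), Add(18129, Pow(Add(-2, Add(Mul(-3, Rational(1, 18)), Mul(49, Rational(-1, 34)))), 2))) = Mul(Add(11858, -38132), Add(18129, Pow(Add(-2, Add(Rational(-1, 6), Rational(-49, 34))), 2))) = Mul(-26274, Add(18129, Pow(Add(-2, Rational(-82, 51)), 2))) = Mul(-26274, Add(18129, Pow(Rational(-184, 51), 2))) = Mul(-26274, Add(18129, Rational(33856, 2601))) = Mul(-26274, Rational(47187385, 2601)) = Rational(-413267117830, 867)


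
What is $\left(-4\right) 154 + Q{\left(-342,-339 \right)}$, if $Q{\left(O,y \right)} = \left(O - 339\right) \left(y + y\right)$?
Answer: $461102$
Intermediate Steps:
$Q{\left(O,y \right)} = 2 y \left(-339 + O\right)$ ($Q{\left(O,y \right)} = \left(-339 + O\right) 2 y = 2 y \left(-339 + O\right)$)
$\left(-4\right) 154 + Q{\left(-342,-339 \right)} = \left(-4\right) 154 + 2 \left(-339\right) \left(-339 - 342\right) = -616 + 2 \left(-339\right) \left(-681\right) = -616 + 461718 = 461102$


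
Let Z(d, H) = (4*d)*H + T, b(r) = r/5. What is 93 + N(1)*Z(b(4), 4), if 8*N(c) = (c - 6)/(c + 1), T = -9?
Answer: 1469/16 ≈ 91.813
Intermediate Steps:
b(r) = r/5 (b(r) = r*(⅕) = r/5)
N(c) = (-6 + c)/(8*(1 + c)) (N(c) = ((c - 6)/(c + 1))/8 = ((-6 + c)/(1 + c))/8 = (-6 + c)/(8*(1 + c)))
Z(d, H) = -9 + 4*H*d (Z(d, H) = (4*d)*H - 9 = 4*H*d - 9 = -9 + 4*H*d)
93 + N(1)*Z(b(4), 4) = 93 + ((-6 + 1)/(8*(1 + 1)))*(-9 + 4*4*((⅕)*4)) = 93 + ((⅛)*(-5)/2)*(-9 + 4*4*(⅘)) = 93 + ((⅛)*(½)*(-5))*(-9 + 64/5) = 93 - 5/16*19/5 = 93 - 19/16 = 1469/16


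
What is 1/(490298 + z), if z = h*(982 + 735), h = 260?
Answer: 1/936718 ≈ 1.0676e-6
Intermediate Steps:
z = 446420 (z = 260*(982 + 735) = 260*1717 = 446420)
1/(490298 + z) = 1/(490298 + 446420) = 1/936718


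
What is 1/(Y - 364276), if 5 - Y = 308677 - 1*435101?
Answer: -1/237847 ≈ -4.2044e-6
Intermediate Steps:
Y = 126429 (Y = 5 - (308677 - 1*435101) = 5 - (308677 - 435101) = 5 - 1*(-126424) = 5 + 126424 = 126429)
1/(Y - 364276) = 1/(126429 - 364276) = 1/(-237847) = -1/237847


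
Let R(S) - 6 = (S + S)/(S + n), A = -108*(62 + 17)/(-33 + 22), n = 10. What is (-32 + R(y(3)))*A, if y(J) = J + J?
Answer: -215433/11 ≈ -19585.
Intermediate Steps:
A = 8532/11 (A = -108/((-11/79)) = -108/((-11*1/79)) = -108/(-11/79) = -108*(-79/11) = 8532/11 ≈ 775.64)
y(J) = 2*J
R(S) = 6 + 2*S/(10 + S) (R(S) = 6 + (S + S)/(S + 10) = 6 + (2*S)/(10 + S) = 6 + 2*S/(10 + S))
(-32 + R(y(3)))*A = (-32 + 4*(15 + 2*(2*3))/(10 + 2*3))*(8532/11) = (-32 + 4*(15 + 2*6)/(10 + 6))*(8532/11) = (-32 + 4*(15 + 12)/16)*(8532/11) = (-32 + 4*(1/16)*27)*(8532/11) = (-32 + 27/4)*(8532/11) = -101/4*8532/11 = -215433/11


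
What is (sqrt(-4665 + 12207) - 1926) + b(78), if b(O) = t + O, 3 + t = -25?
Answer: -1876 + 3*sqrt(838) ≈ -1789.2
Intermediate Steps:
t = -28 (t = -3 - 25 = -28)
b(O) = -28 + O
(sqrt(-4665 + 12207) - 1926) + b(78) = (sqrt(-4665 + 12207) - 1926) + (-28 + 78) = (sqrt(7542) - 1926) + 50 = (3*sqrt(838) - 1926) + 50 = (-1926 + 3*sqrt(838)) + 50 = -1876 + 3*sqrt(838)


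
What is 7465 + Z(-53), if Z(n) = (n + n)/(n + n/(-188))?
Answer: 1396331/187 ≈ 7467.0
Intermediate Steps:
Z(n) = 376/187 (Z(n) = (2*n)/(n + n*(-1/188)) = (2*n)/(n - n/188) = (2*n)/((187*n/188)) = (2*n)*(188/(187*n)) = 376/187)
7465 + Z(-53) = 7465 + 376/187 = 1396331/187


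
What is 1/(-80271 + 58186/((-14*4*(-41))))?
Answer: -1148/92122015 ≈ -1.2462e-5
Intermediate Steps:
1/(-80271 + 58186/((-14*4*(-41)))) = 1/(-80271 + 58186/((-56*(-41)))) = 1/(-80271 + 58186/2296) = 1/(-80271 + 58186*(1/2296)) = 1/(-80271 + 29093/1148) = 1/(-92122015/1148) = -1148/92122015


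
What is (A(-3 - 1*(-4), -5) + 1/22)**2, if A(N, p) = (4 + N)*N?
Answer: 12321/484 ≈ 25.457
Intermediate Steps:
A(N, p) = N*(4 + N)
(A(-3 - 1*(-4), -5) + 1/22)**2 = ((-3 - 1*(-4))*(4 + (-3 - 1*(-4))) + 1/22)**2 = ((-3 + 4)*(4 + (-3 + 4)) + 1/22)**2 = (1*(4 + 1) + 1/22)**2 = (1*5 + 1/22)**2 = (5 + 1/22)**2 = (111/22)**2 = 12321/484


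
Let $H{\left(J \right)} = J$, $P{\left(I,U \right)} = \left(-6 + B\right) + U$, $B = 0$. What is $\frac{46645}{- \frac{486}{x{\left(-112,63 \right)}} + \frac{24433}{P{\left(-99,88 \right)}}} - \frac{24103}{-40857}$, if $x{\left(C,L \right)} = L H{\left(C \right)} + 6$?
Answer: $\frac{184313526303701}{1173225792369} \approx 157.1$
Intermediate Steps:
$P{\left(I,U \right)} = -6 + U$ ($P{\left(I,U \right)} = \left(-6 + 0\right) + U = -6 + U$)
$x{\left(C,L \right)} = 6 + C L$ ($x{\left(C,L \right)} = L C + 6 = C L + 6 = 6 + C L$)
$\frac{46645}{- \frac{486}{x{\left(-112,63 \right)}} + \frac{24433}{P{\left(-99,88 \right)}}} - \frac{24103}{-40857} = \frac{46645}{- \frac{486}{6 - 7056} + \frac{24433}{-6 + 88}} - \frac{24103}{-40857} = \frac{46645}{- \frac{486}{6 - 7056} + \frac{24433}{82}} - - \frac{24103}{40857} = \frac{46645}{- \frac{486}{-7050} + 24433 \cdot \frac{1}{82}} + \frac{24103}{40857} = \frac{46645}{\left(-486\right) \left(- \frac{1}{7050}\right) + \frac{24433}{82}} + \frac{24103}{40857} = \frac{46645}{\frac{81}{1175} + \frac{24433}{82}} + \frac{24103}{40857} = \frac{46645}{\frac{28715417}{96350}} + \frac{24103}{40857} = 46645 \cdot \frac{96350}{28715417} + \frac{24103}{40857} = \frac{4494245750}{28715417} + \frac{24103}{40857} = \frac{184313526303701}{1173225792369}$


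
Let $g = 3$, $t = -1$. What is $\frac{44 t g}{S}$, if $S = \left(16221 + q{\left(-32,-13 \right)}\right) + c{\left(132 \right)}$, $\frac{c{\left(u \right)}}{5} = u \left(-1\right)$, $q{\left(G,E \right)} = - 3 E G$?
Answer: $- \frac{44}{4771} \approx -0.0092224$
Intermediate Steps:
$q{\left(G,E \right)} = - 3 E G$
$c{\left(u \right)} = - 5 u$ ($c{\left(u \right)} = 5 u \left(-1\right) = 5 \left(- u\right) = - 5 u$)
$S = 14313$ ($S = \left(16221 - \left(-39\right) \left(-32\right)\right) - 660 = \left(16221 - 1248\right) - 660 = 14973 - 660 = 14313$)
$\frac{44 t g}{S} = \frac{44 \left(-1\right) 3}{14313} = \left(-44\right) 3 \cdot \frac{1}{14313} = \left(-132\right) \frac{1}{14313} = - \frac{44}{4771}$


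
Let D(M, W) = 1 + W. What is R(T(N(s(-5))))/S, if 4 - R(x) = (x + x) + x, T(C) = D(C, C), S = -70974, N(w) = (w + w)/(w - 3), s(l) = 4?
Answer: 23/70974 ≈ 0.00032406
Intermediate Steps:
N(w) = 2*w/(-3 + w) (N(w) = (2*w)/(-3 + w) = 2*w/(-3 + w))
T(C) = 1 + C
R(x) = 4 - 3*x (R(x) = 4 - ((x + x) + x) = 4 - (2*x + x) = 4 - 3*x)
R(T(N(s(-5))))/S = (4 - 3*(1 + 2*4/(-3 + 4)))/(-70974) = (4 - 3*(1 + 2*4/1))*(-1/70974) = (4 - 3*(1 + 2*4*1))*(-1/70974) = (4 - 3*(1 + 8))*(-1/70974) = (4 - 3*9)*(-1/70974) = (4 - 27)*(-1/70974) = -23*(-1/70974) = 23/70974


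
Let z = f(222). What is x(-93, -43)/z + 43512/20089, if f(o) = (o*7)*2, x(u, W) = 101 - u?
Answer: 69566281/31218306 ≈ 2.2284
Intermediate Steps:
f(o) = 14*o (f(o) = (7*o)*2 = 14*o)
z = 3108 (z = 14*222 = 3108)
x(-93, -43)/z + 43512/20089 = (101 - 1*(-93))/3108 + 43512/20089 = (101 + 93)*(1/3108) + 43512*(1/20089) = 194*(1/3108) + 43512/20089 = 97/1554 + 43512/20089 = 69566281/31218306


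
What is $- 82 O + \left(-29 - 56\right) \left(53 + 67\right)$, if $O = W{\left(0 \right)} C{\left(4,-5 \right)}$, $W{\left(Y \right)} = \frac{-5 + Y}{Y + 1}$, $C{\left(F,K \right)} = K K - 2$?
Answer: $-770$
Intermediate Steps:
$C{\left(F,K \right)} = -2 + K^{2}$ ($C{\left(F,K \right)} = K^{2} - 2 = -2 + K^{2}$)
$W{\left(Y \right)} = \frac{-5 + Y}{1 + Y}$
$O = -115$ ($O = \frac{-5 + 0}{1 + 0} \left(-2 + \left(-5\right)^{2}\right) = 1^{-1} \left(-5\right) \left(-2 + 25\right) = 1 \left(-5\right) 23 = \left(-5\right) 23 = -115$)
$- 82 O + \left(-29 - 56\right) \left(53 + 67\right) = \left(-82\right) \left(-115\right) + \left(-29 - 56\right) \left(53 + 67\right) = 9430 - 10200 = -770$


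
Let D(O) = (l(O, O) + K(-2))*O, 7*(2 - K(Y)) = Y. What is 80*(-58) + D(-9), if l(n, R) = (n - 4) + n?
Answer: -31238/7 ≈ -4462.6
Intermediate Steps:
K(Y) = 2 - Y/7
l(n, R) = -4 + 2*n (l(n, R) = (-4 + n) + n = -4 + 2*n)
D(O) = O*(-12/7 + 2*O) (D(O) = ((-4 + 2*O) + (2 - ⅐*(-2)))*O = ((-4 + 2*O) + (2 + 2/7))*O = ((-4 + 2*O) + 16/7)*O = (-12/7 + 2*O)*O = O*(-12/7 + 2*O))
80*(-58) + D(-9) = 80*(-58) + (2/7)*(-9)*(-6 + 7*(-9)) = -4640 + (2/7)*(-9)*(-6 - 63) = -4640 + (2/7)*(-9)*(-69) = -4640 + 1242/7 = -31238/7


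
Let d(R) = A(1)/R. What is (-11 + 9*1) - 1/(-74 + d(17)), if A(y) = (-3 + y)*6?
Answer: -2523/1270 ≈ -1.9866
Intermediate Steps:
A(y) = -18 + 6*y
d(R) = -12/R (d(R) = (-18 + 6*1)/R = (-18 + 6)/R = -12/R)
(-11 + 9*1) - 1/(-74 + d(17)) = (-11 + 9*1) - 1/(-74 - 12/17) = (-11 + 9) - 1/(-74 - 12*1/17) = -2 - 1/(-74 - 12/17) = -2 - 1/(-1270/17) = -2 - 1*(-17/1270) = -2 + 17/1270 = -2523/1270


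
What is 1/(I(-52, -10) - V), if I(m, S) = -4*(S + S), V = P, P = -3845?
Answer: 1/3925 ≈ 0.00025478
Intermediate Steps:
V = -3845
I(m, S) = -8*S
1/(I(-52, -10) - V) = 1/(-8*(-10) - 1*(-3845)) = 1/(80 + 3845) = 1/3925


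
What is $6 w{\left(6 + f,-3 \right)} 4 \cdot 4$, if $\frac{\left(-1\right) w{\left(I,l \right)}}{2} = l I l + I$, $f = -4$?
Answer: $-3840$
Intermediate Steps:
$w{\left(I,l \right)} = - 2 I - 2 I l^{2}$ ($w{\left(I,l \right)} = - 2 \left(l I l + I\right) = - 2 \left(I l l + I\right) = - 2 \left(I l^{2} + I\right) = - 2 \left(I + I l^{2}\right) = - 2 I - 2 I l^{2}$)
$6 w{\left(6 + f,-3 \right)} 4 \cdot 4 = 6 - 2 \left(6 - 4\right) \left(1 + \left(-3\right)^{2}\right) 4 \cdot 4 = 6 \left(-2\right) 2 \left(1 + 9\right) 4 \cdot 4 = 6 \left(-2\right) 2 \cdot 10 \cdot 4 \cdot 4 = 6 \left(\left(-40\right) 4\right) 4 = 6 \left(-160\right) 4 = \left(-960\right) 4 = -3840$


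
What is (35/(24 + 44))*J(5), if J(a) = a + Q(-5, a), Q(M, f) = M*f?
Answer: -175/17 ≈ -10.294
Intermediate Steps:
J(a) = -4*a (J(a) = a - 5*a = -4*a)
(35/(24 + 44))*J(5) = (35/(24 + 44))*(-4*5) = (35/68)*(-20) = -175/17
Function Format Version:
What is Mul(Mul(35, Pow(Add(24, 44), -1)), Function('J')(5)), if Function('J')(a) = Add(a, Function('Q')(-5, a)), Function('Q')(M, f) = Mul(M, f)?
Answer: Rational(-175, 17) ≈ -10.294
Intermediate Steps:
Function('J')(a) = Mul(-4, a) (Function('J')(a) = Add(a, Mul(-5, a)) = Mul(-4, a))
Mul(Mul(35, Pow(Add(24, 44), -1)), Function('J')(5)) = Mul(Mul(35, Pow(Add(24, 44), -1)), Mul(-4, 5)) = Mul(Mul(35, Pow(68, -1)), -20) = Mul(Mul(35, Rational(1, 68)), -20) = Mul(Rational(35, 68), -20) = Rational(-175, 17)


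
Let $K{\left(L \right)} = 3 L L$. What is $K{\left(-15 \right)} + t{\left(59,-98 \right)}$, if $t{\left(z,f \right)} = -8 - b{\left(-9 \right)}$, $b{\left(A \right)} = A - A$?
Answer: $667$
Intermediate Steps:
$b{\left(A \right)} = 0$
$t{\left(z,f \right)} = -8$ ($t{\left(z,f \right)} = -8 - 0 = -8 + 0 = -8$)
$K{\left(L \right)} = 3 L^{2}$
$K{\left(-15 \right)} + t{\left(59,-98 \right)} = 3 \left(-15\right)^{2} - 8 = 3 \cdot 225 - 8 = 675 - 8 = 667$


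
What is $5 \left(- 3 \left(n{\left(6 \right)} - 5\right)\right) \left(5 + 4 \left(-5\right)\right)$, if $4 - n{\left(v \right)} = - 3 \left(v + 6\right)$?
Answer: $7875$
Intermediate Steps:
$n{\left(v \right)} = 22 + 3 v$ ($n{\left(v \right)} = 4 - - 3 \left(v + 6\right) = 4 - - 3 \left(6 + v\right) = 4 - \left(-18 - 3 v\right) = 4 + \left(18 + 3 v\right) = 22 + 3 v$)
$5 \left(- 3 \left(n{\left(6 \right)} - 5\right)\right) \left(5 + 4 \left(-5\right)\right) = 5 \left(- 3 \left(\left(22 + 3 \cdot 6\right) - 5\right)\right) \left(5 + 4 \left(-5\right)\right) = 5 \left(- 3 \left(\left(22 + 18\right) - 5\right)\right) \left(5 - 20\right) = 5 \left(- 3 \left(40 - 5\right)\right) \left(-15\right) = 5 \left(\left(-3\right) 35\right) \left(-15\right) = 5 \left(-105\right) \left(-15\right) = \left(-525\right) \left(-15\right) = 7875$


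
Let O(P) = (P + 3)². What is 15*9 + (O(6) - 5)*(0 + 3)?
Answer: 363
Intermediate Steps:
O(P) = (3 + P)²
15*9 + (O(6) - 5)*(0 + 3) = 15*9 + ((3 + 6)² - 5)*(0 + 3) = 135 + (9² - 5)*3 = 135 + (81 - 5)*3 = 135 + 76*3 = 135 + 228 = 363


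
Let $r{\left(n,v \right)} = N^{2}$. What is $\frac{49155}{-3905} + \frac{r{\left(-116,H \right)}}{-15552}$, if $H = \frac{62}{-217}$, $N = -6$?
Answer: $- \frac{4247773}{337392} \approx -12.59$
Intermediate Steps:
$H = - \frac{2}{7}$ ($H = 62 \left(- \frac{1}{217}\right) = - \frac{2}{7} \approx -0.28571$)
$r{\left(n,v \right)} = 36$ ($r{\left(n,v \right)} = \left(-6\right)^{2} = 36$)
$\frac{49155}{-3905} + \frac{r{\left(-116,H \right)}}{-15552} = \frac{49155}{-3905} + \frac{36}{-15552} = 49155 \left(- \frac{1}{3905}\right) + 36 \left(- \frac{1}{15552}\right) = - \frac{9831}{781} - \frac{1}{432} = - \frac{4247773}{337392}$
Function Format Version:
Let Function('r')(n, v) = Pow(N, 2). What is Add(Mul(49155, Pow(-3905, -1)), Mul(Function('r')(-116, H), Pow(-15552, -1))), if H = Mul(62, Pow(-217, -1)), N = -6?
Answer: Rational(-4247773, 337392) ≈ -12.590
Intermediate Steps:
H = Rational(-2, 7) (H = Mul(62, Rational(-1, 217)) = Rational(-2, 7) ≈ -0.28571)
Function('r')(n, v) = 36 (Function('r')(n, v) = Pow(-6, 2) = 36)
Add(Mul(49155, Pow(-3905, -1)), Mul(Function('r')(-116, H), Pow(-15552, -1))) = Add(Mul(49155, Pow(-3905, -1)), Mul(36, Pow(-15552, -1))) = Add(Mul(49155, Rational(-1, 3905)), Mul(36, Rational(-1, 15552))) = Add(Rational(-9831, 781), Rational(-1, 432)) = Rational(-4247773, 337392)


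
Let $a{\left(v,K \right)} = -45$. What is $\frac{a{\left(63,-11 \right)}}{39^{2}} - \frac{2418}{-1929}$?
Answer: $\frac{132999}{108667} \approx 1.2239$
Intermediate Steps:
$\frac{a{\left(63,-11 \right)}}{39^{2}} - \frac{2418}{-1929} = - \frac{45}{39^{2}} - \frac{2418}{-1929} = - \frac{45}{1521} - - \frac{806}{643} = \left(-45\right) \frac{1}{1521} + \frac{806}{643} = - \frac{5}{169} + \frac{806}{643} = \frac{132999}{108667}$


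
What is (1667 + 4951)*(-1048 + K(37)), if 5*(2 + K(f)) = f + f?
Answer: -34254768/5 ≈ -6.8510e+6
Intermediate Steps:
K(f) = -2 + 2*f/5 (K(f) = -2 + (f + f)/5 = -2 + (2*f)/5 = -2 + 2*f/5)
(1667 + 4951)*(-1048 + K(37)) = (1667 + 4951)*(-1048 + (-2 + (2/5)*37)) = 6618*(-1048 + (-2 + 74/5)) = 6618*(-1048 + 64/5) = 6618*(-5176/5) = -34254768/5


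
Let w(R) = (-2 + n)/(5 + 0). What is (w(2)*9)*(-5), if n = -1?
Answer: 27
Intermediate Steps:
w(R) = -⅗ (w(R) = (-2 - 1)/(5 + 0) = -3/5 = -3*⅕ = -⅗)
(w(2)*9)*(-5) = -⅗*9*(-5) = -27/5*(-5) = 27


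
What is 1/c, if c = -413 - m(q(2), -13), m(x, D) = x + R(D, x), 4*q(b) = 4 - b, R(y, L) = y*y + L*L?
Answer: -4/2331 ≈ -0.0017160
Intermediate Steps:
R(y, L) = L² + y² (R(y, L) = y² + L² = L² + y²)
q(b) = 1 - b/4 (q(b) = (4 - b)/4 = 1 - b/4)
m(x, D) = x + D² + x² (m(x, D) = x + (x² + D²) = x + (D² + x²) = x + D² + x²)
c = -2331/4 (c = -413 - ((1 - ¼*2) + (-13)² + (1 - ¼*2)²) = -413 - ((1 - ½) + 169 + (1 - ½)²) = -413 - (½ + 169 + (½)²) = -413 - (½ + 169 + ¼) = -413 - 1*679/4 = -413 - 679/4 = -2331/4 ≈ -582.75)
1/c = 1/(-2331/4) = -4/2331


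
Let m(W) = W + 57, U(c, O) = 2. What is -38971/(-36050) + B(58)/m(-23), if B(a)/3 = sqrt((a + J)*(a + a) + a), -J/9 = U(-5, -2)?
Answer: 38971/36050 + 27*sqrt(58)/34 ≈ 7.1288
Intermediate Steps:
J = -18 (J = -9*2 = -18)
m(W) = 57 + W
B(a) = 3*sqrt(a + 2*a*(-18 + a)) (B(a) = 3*sqrt((a - 18)*(a + a) + a) = 3*sqrt((-18 + a)*(2*a) + a) = 3*sqrt(2*a*(-18 + a) + a) = 3*sqrt(a + 2*a*(-18 + a)))
-38971/(-36050) + B(58)/m(-23) = -38971/(-36050) + (3*sqrt(58*(-35 + 2*58)))/(57 - 23) = -38971*(-1/36050) + (3*sqrt(58*(-35 + 116)))/34 = 38971/36050 + (3*sqrt(58*81))*(1/34) = 38971/36050 + (3*sqrt(4698))*(1/34) = 38971/36050 + (3*(9*sqrt(58)))*(1/34) = 38971/36050 + (27*sqrt(58))*(1/34) = 38971/36050 + 27*sqrt(58)/34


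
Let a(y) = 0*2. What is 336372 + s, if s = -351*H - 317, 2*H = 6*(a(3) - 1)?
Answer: 337108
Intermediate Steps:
a(y) = 0
H = -3 (H = (6*(0 - 1))/2 = (6*(-1))/2 = (½)*(-6) = -3)
s = 736 (s = -351*(-3) - 317 = 1053 - 317 = 736)
336372 + s = 336372 + 736 = 337108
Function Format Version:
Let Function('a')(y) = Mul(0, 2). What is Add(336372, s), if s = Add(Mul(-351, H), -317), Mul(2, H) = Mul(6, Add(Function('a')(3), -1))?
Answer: 337108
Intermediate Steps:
Function('a')(y) = 0
H = -3 (H = Mul(Rational(1, 2), Mul(6, Add(0, -1))) = Mul(Rational(1, 2), Mul(6, -1)) = Mul(Rational(1, 2), -6) = -3)
s = 736 (s = Add(Mul(-351, -3), -317) = Add(1053, -317) = 736)
Add(336372, s) = Add(336372, 736) = 337108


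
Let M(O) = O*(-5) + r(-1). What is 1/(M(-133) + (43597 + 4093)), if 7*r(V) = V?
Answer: 7/338484 ≈ 2.0680e-5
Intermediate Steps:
r(V) = V/7
M(O) = -⅐ - 5*O (M(O) = O*(-5) + (⅐)*(-1) = -5*O - ⅐ = -⅐ - 5*O)
1/(M(-133) + (43597 + 4093)) = 1/((-⅐ - 5*(-133)) + (43597 + 4093)) = 1/((-⅐ + 665) + 47690) = 1/(4654/7 + 47690) = 1/(338484/7) = 7/338484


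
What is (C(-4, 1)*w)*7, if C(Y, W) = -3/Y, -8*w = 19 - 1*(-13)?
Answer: -21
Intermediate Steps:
w = -4 (w = -(19 - 1*(-13))/8 = -(19 + 13)/8 = -⅛*32 = -4)
(C(-4, 1)*w)*7 = (-3/(-4)*(-4))*7 = (-3*(-¼)*(-4))*7 = ((¾)*(-4))*7 = -3*7 = -21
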